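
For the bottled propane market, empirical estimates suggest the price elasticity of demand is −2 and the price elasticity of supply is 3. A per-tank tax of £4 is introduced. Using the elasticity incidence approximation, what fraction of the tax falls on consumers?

Incidence ratio: consumers' share ≈ εs / (εs + |εd|) = 3 / (3 + 2) = 0.6.
Supply is the more elastic side, so consumers bear the larger share.

Consumers' share ≈ 0.6.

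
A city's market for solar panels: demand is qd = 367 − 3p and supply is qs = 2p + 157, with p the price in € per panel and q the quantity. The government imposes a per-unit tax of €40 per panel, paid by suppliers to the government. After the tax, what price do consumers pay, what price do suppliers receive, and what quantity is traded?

Without the tax, 367 − 3p = 2p + 157 gives 5p = 210, so p* = €42 and q* = 241.
With the tax collected from suppliers, supply shifts: qs = 2(p − 40) + 157.
New equilibrium: consumers pay €58, suppliers receive €18, q = 193. (Wedge: pb − ps = 40.)
The less price-elastic side of the market bears the larger share of a per-unit tax.

Consumers pay €58; suppliers receive €18; quantity = 193.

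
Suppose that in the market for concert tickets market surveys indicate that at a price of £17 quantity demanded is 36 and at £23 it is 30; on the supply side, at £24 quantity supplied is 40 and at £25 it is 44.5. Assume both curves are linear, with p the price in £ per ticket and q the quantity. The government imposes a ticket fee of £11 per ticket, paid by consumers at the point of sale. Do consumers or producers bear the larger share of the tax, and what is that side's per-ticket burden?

Demand slope: (30 − 36)/(23 − 17) = -1, so qd = 53 − p.
Supply slope: (44.5 − 40)/(25 − 24) = 4.5, so qs = 4.5p − 68.
Before the tax: set 53 − p = 4.5p − 68 → p* = £22, q* = 31.
With the tax collected from consumers, demand (in seller-price terms) shifts: qd = 53 − (p + 11).
New equilibrium: consumers pay £31, producers receive £20, q = 22. (Wedge: pb − ps = 11.)
Per-ticket burden: consumers £9, producers £2.
Consumers take the larger share because demand is less price-elastic here (demand slope 1 vs supply slope 4.5).
The less price-elastic side of the market bears the larger share of a per-unit tax.

Consumers bear the larger share: £9 per ticket.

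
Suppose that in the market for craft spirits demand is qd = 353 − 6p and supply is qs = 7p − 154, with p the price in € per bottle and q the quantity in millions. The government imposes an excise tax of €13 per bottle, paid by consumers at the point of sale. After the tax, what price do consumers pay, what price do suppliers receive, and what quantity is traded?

Without the tax, 353 − 6p = 7p − 154 gives 13p = 507, so p* = €39 and q* = 119.
With the tax collected from consumers, demand (in seller-price terms) shifts: qd = 353 − 6(p + 13).
Solving gives q = 77 with consumers paying €46 and suppliers receiving €33 (the €13 wedge).
The less price-elastic side of the market bears the larger share of a per-unit tax.

Consumers pay €46; suppliers receive €33; quantity = 77.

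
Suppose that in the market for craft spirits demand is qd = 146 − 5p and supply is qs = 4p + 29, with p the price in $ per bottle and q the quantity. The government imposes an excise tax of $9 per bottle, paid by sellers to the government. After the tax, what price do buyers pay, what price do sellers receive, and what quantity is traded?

Buyers pay $17; sellers receive $8; quantity = 61.

Before the tax: set 146 − 5p = 4p + 29 → p* = $13, q* = 81.
With the tax collected from sellers, supply shifts: qs = 4(p − 9) + 29.
Solving gives q = 61 with buyers paying $17 and sellers receiving $8 (the $9 wedge).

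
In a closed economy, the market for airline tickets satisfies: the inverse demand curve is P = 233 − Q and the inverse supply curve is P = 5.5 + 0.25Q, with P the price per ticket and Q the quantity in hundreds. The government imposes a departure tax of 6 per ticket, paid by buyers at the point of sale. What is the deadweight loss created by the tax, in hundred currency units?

Deadweight loss = 14.4 hundred.

Rewrite in direct form: Qd = 233 − P and Qs = 4P − 22.
Before the tax: set 233 − P = 4P − 22 → P* = 51, Q* = 182.
With the tax collected from buyers, demand (in seller-price terms) shifts: Qd = 233 − (P + 6).
Solving gives Q = 177.2 with buyers paying 55.8 and sellers receiving 49.8 (the 6 wedge).
Quantity falls by |ΔQ| = |182 − 177.2| = 4.8.
DWL = ½ · t · |ΔQ| = ½ · 6 · 4.8 = 14.4.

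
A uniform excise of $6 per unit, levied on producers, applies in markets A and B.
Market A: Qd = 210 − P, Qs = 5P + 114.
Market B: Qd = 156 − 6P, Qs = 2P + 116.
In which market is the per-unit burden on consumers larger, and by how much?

Market A: pre-tax P* = $16, Q* = 194; post-tax Q = 189; per-unit burden on consumers = $5.
Market B: pre-tax P* = $5, Q* = 126; post-tax Q = 117; per-unit burden on consumers = $1.5.
Difference: $5 vs $1.5 → market A is larger by $3.5.

Market A, by $3.5.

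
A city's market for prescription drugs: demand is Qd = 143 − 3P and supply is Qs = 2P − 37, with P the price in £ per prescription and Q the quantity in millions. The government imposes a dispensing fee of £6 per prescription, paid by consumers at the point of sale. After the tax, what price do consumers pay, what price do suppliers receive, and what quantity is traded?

Without the tax, 143 − 3P = 2P − 37 gives 5P = 180, so P* = £36 and Q* = 35.
With the tax collected from consumers, demand (in seller-price terms) shifts: Qd = 143 − 3(P + 6).
New equilibrium: consumers pay £38.4, suppliers receive £32.4, Q = 27.8. (Wedge: Pb − Ps = 6.)
The less price-elastic side of the market bears the larger share of a per-unit tax.

Consumers pay £38.4; suppliers receive £32.4; quantity = 27.8.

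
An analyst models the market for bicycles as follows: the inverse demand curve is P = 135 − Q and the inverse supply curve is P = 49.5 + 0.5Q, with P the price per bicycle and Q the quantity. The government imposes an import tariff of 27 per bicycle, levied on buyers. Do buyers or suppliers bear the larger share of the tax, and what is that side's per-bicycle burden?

Buyers bear the larger share: 18 per bicycle.

Rewrite in direct form: Qd = 135 − P and Qs = 2P − 99.
Without the tax, 135 − P = 2P − 99 gives 3P = 234, so P* = 78 and Q* = 57.
With the tax collected from buyers, demand (in seller-price terms) shifts: Qd = 135 − (P + 27).
New equilibrium: buyers pay 96, suppliers receive 69, Q = 39. (Wedge: Pb − Ps = 27.)
Per-bicycle burden: buyers 18, suppliers 9.
Buyers take the larger share because demand is less price-elastic here (demand slope 1 vs supply slope 2).
The less price-elastic side of the market bears the larger share of a per-unit tax.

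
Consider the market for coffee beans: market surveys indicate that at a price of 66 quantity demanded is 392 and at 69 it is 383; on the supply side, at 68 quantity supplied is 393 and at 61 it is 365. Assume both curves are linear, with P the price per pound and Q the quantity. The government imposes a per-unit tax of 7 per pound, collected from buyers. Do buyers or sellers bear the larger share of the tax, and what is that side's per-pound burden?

Buyers bear the larger share: 4 per pound.

Demand slope: (383 − 392)/(69 − 66) = -3, so Qd = 590 − 3P.
Supply slope: (365 − 393)/(61 − 68) = 4, so Qs = 4P + 121.
Without the tax, 590 − 3P = 4P + 121 gives 7P = 469, so P* = 67 and Q* = 389.
With the tax collected from buyers, demand (in seller-price terms) shifts: Qd = 590 − 3(P + 7).
Solving gives Q = 377 with buyers paying 71 and sellers receiving 64 (the 7 wedge).
Per-pound burden: buyers 4, sellers 3.
Buyers take the larger share because demand is less price-elastic here (demand slope 3 vs supply slope 4).
The less price-elastic side of the market bears the larger share of a per-unit tax.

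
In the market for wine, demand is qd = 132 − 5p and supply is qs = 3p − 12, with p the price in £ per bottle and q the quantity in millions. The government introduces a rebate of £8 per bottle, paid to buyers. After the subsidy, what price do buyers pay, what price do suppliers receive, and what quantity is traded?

Before the subsidy: set 132 − 5p = 3p − 12 → p* = £18, q* = 42.
With a per-unit subsidy paid to buyers, each effectively pays p − 8, so demand becomes qd = 132 − 5(p − 8).
Solving gives q = 57 with buyers paying £15 and suppliers receiving £23 (the £8 wedge).

Buyers pay £15; suppliers receive £23; quantity = 57.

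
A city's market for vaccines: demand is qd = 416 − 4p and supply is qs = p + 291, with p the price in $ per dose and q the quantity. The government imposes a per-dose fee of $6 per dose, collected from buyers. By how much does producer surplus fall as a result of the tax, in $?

Without the tax, 416 − 4p = p + 291 gives 5p = 125, so p* = $25 and q* = 316.
With the tax collected from buyers, demand (in seller-price terms) shifts: qd = 416 − 4(p + 6).
Solving gives q = 311.2 with buyers paying $26.2 and suppliers receiving $20.2 (the $6 wedge).
ΔPS is the trapezoid between Q = 311.2 and Q = 316 of height $4.8: ½ · (316 + 311.2) · 4.8 = $1505.28.

Producer surplus falls by $1505.28.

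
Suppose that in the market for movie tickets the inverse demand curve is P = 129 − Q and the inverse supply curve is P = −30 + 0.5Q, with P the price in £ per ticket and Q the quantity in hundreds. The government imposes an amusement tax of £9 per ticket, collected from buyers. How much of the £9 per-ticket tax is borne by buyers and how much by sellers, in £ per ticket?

Buyers bear £6 per ticket; sellers bear £3 per ticket.

Rewrite in direct form: Qd = 129 − P and Qs = 2P + 60.
Without the tax, 129 − P = 2P + 60 gives 3P = 69, so P* = £23 and Q* = 106.
With the tax collected from buyers, demand (in seller-price terms) shifts: Qd = 129 − (P + 9).
New equilibrium: buyers pay £29, sellers receive £20, Q = 100. (Wedge: Pb − Ps = 9.)
Burden on buyers: £6; on sellers: £3. (They sum to £9.)
The less price-elastic side of the market bears the larger share of a per-unit tax.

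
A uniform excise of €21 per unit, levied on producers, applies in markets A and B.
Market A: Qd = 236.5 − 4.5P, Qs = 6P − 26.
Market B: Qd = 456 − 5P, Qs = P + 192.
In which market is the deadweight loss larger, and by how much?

Market A: pre-tax P* = €25, Q* = 124; post-tax Q = 70; deadweight loss = €567.
Market B: pre-tax P* = €44, Q* = 236; post-tax Q = 218.5; deadweight loss = €183.75.
Difference: €567 vs €183.75 → market A is larger by €383.25.

Market A, by €383.25.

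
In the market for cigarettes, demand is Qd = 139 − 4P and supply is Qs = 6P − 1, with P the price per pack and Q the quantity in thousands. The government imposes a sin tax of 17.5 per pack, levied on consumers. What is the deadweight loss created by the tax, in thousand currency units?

Deadweight loss = 367.5 thousand.

Before the tax: set 139 − 4P = 6P − 1 → P* = 14, Q* = 83.
With the tax collected from consumers, demand (in seller-price terms) shifts: Qd = 139 − 4(P + 17.5).
Solving gives Q = 41 with consumers paying 24.5 and producers receiving 7 (the 17.5 wedge).
Quantity falls by |ΔQ| = |83 − 41| = 42.
DWL = ½ · t · |ΔQ| = ½ · 17.5 · 42 = 367.5.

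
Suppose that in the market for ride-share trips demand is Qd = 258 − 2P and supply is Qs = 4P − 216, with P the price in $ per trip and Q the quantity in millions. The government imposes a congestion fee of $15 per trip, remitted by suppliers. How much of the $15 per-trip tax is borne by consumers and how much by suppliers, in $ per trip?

Before the tax: set 258 − 2P = 4P − 216 → P* = $79, Q* = 100.
With the tax collected from suppliers, supply shifts: Qs = 4(P − 15) − 216.
New equilibrium: consumers pay $89, suppliers receive $74, Q = 80. (Wedge: Pb − Ps = 15.)
Burden on consumers: $10; on suppliers: $5. (They sum to $15.)

Consumers bear $10 per trip; suppliers bear $5 per trip.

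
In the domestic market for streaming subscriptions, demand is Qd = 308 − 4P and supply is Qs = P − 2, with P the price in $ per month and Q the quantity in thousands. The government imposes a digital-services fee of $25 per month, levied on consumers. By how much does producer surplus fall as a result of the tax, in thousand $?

Without the tax, 308 − 4P = P − 2 gives 5P = 310, so P* = $62 and Q* = 60.
With the tax collected from consumers, demand (in seller-price terms) shifts: Qd = 308 − 4(P + 25).
New equilibrium: consumers pay $67, suppliers receive $42, Q = 40. (Wedge: Pb − Ps = 25.)
ΔPS is the trapezoid between Q = 40 and Q = 60 of height $20: ½ · (60 + 40) · 20 = $1000.

Producer surplus falls by $1000 thousand.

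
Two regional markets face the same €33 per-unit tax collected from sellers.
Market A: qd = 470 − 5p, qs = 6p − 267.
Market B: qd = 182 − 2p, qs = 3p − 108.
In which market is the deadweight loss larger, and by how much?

Market A: pre-tax p* = €67, q* = 135; post-tax q = 45; deadweight loss = €1485.
Market B: pre-tax p* = €58, q* = 66; post-tax q = 26.4; deadweight loss = €653.4.
Difference: €1485 vs €653.4 → market A is larger by €831.6.

Market A, by €831.6.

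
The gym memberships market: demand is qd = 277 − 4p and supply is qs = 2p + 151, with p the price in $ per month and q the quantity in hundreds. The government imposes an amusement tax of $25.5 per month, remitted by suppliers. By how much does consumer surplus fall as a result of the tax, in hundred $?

Before the tax: set 277 − 4p = 2p + 151 → p* = $21, q* = 193.
With the tax collected from suppliers, supply shifts: qs = 2(p − 25.5) + 151.
Solving gives q = 159 with buyers paying $29.5 and suppliers receiving $4 (the $25.5 wedge).
ΔCS is the trapezoid between Q = 159 and Q = 193 of height $8.5: ½ · (193 + 159) · 8.5 = $1496.

Consumer surplus falls by $1496 hundred.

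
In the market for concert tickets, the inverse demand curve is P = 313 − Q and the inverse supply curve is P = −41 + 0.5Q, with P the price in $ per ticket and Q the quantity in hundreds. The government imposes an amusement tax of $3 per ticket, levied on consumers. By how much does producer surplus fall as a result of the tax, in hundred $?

Producer surplus falls by $235 hundred.

Inverting to Q(P) form: Qd = 313 − P; Qs = 2P + 82.
Without the tax, 313 − P = 2P + 82 gives 3P = 231, so P* = $77 and Q* = 236.
With the tax collected from consumers, demand (in seller-price terms) shifts: Qd = 313 − (P + 3).
New equilibrium: consumers pay $79, sellers receive $76, Q = 234. (Wedge: Pb − Ps = 3.)
ΔPS is the trapezoid between Q = 234 and Q = 236 of height $1: ½ · (236 + 234) · 1 = $235.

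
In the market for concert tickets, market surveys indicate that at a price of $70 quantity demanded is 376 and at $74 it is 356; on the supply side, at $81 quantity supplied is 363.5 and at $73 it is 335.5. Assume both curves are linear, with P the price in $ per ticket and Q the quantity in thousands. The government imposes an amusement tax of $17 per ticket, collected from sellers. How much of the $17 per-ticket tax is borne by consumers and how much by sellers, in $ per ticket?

Consumers bear $7 per ticket; sellers bear $10 per ticket.

Demand slope: (356 − 376)/(74 − 70) = -5, so Qd = 726 − 5P.
Supply slope: (335.5 − 363.5)/(73 − 81) = 3.5, so Qs = 3.5P + 80.
Without the tax, 726 − 5P = 3.5P + 80 gives 8.5P = 646, so P* = $76 and Q* = 346.
With the tax collected from sellers, supply shifts: Qs = 3.5(P − 17) + 80.
New equilibrium: consumers pay $83, sellers receive $66, Q = 311. (Wedge: Pb − Ps = 17.)
Burden on consumers: $7; on sellers: $10. (They sum to $17.)
The less price-elastic side of the market bears the larger share of a per-unit tax.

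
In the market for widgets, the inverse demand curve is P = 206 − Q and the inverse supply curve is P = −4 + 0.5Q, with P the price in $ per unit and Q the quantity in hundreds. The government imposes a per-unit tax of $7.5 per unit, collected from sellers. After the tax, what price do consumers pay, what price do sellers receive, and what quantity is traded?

Inverting to Q(P) form: Qd = 206 − P; Qs = 2P + 8.
Before the tax: set 206 − P = 2P + 8 → P* = $66, Q* = 140.
With the tax collected from sellers, supply shifts: Qs = 2(P − 7.5) + 8.
Solving gives Q = 135 with consumers paying $71 and sellers receiving $63.5 (the $7.5 wedge).
The less price-elastic side of the market bears the larger share of a per-unit tax.

Consumers pay $71; sellers receive $63.5; quantity = 135.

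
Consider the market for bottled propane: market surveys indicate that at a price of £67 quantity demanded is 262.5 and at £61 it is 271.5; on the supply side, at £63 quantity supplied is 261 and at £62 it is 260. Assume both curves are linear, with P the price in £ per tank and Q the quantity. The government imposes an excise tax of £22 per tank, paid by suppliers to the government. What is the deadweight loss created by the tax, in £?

Deadweight loss = £145.2.

Demand slope: (271.5 − 262.5)/(61 − 67) = -1.5, so Qd = 363 − 1.5P.
Supply slope: (260 − 261)/(62 − 63) = 1, so Qs = P + 198.
Before the tax: set 363 − 1.5P = P + 198 → P* = £66, Q* = 264.
With the tax collected from suppliers, supply shifts: Qs = (P − 22) + 198.
Solving gives Q = 250.8 with buyers paying £74.8 and suppliers receiving £52.8 (the £22 wedge).
Quantity falls by |ΔQ| = |264 − 250.8| = 13.2.
DWL = ½ · t · |ΔQ| = ½ · 22 · 13.2 = £145.2.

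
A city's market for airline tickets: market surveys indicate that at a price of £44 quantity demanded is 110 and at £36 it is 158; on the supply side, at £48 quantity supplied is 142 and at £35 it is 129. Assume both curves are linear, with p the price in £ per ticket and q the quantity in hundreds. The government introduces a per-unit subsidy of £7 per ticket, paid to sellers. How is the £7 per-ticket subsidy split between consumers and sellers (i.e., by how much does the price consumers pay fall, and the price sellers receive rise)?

Demand slope: (158 − 110)/(36 − 44) = -6, so qd = 374 − 6p.
Supply slope: (129 − 142)/(35 − 48) = 1, so qs = p + 94.
Without the subsidy, 374 − 6p = p + 94 gives 7p = 280, so p* = £40 and q* = 134.
With a per-unit subsidy paid to sellers, each receives p + 7 per unit sold, so supply becomes qs = (p + 7) + 94.
Solving gives q = 140 with consumers paying £39 and sellers receiving £46 (the £7 wedge).
Gain to consumers: £1; to sellers: £6. (They sum to £7.)

Consumers gain £1 per ticket; sellers gain £6 per ticket.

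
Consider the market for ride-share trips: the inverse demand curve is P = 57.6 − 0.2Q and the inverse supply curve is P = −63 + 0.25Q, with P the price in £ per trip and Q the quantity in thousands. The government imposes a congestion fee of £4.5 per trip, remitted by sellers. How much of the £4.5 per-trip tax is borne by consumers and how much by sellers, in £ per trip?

Consumers bear £2 per trip; sellers bear £2.5 per trip.

Rewrite in direct form: Qd = 288 − 5P and Qs = 4P + 252.
Without the tax, 288 − 5P = 4P + 252 gives 9P = 36, so P* = £4 and Q* = 268.
With the tax collected from sellers, supply shifts: Qs = 4(P − 4.5) + 252.
Solving gives Q = 258 with consumers paying £6 and sellers receiving £1.5 (the £4.5 wedge).
Burden on consumers: £2; on sellers: £2.5. (They sum to £4.5.)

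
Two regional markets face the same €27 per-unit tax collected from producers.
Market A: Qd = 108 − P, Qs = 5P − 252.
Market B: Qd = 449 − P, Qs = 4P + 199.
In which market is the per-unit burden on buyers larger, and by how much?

Market A, by €0.9.

Market A: pre-tax P* = €60, Q* = 48; post-tax Q = 25.5; per-unit burden on buyers = €22.5.
Market B: pre-tax P* = €50, Q* = 399; post-tax Q = 377.4; per-unit burden on buyers = €21.6.
Difference: €22.5 vs €21.6 → market A is larger by €0.9.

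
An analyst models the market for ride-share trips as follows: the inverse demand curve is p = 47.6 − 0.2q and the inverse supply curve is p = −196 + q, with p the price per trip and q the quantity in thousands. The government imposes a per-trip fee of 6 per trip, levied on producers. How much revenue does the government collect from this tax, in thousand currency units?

Rewrite in direct form: qd = 238 − 5p and qs = p + 196.
Without the tax, 238 − 5p = p + 196 gives 6p = 42, so p* = 7 and q* = 203.
With the tax collected from producers, supply shifts: qs = (p − 6) + 196.
Solving gives q = 198 with consumers paying 8 and producers receiving 2 (the 6 wedge).
Revenue = t · Q = 6 · 198 = 1188.

Tax revenue = 1188 thousand.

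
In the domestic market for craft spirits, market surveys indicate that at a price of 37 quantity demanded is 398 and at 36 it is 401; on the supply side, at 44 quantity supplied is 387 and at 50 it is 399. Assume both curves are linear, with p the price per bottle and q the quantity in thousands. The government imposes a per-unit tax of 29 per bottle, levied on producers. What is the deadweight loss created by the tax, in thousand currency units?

Deadweight loss = 504.6 thousand.

Demand slope: (401 − 398)/(36 − 37) = -3, so qd = 509 − 3p.
Supply slope: (399 − 387)/(50 − 44) = 2, so qs = 2p + 299.
Before the tax: set 509 − 3p = 2p + 299 → p* = 42, q* = 383.
With the tax collected from producers, supply shifts: qs = 2(p − 29) + 299.
New equilibrium: buyers pay 53.6, producers receive 24.6, q = 348.2. (Wedge: pb − ps = 29.)
Quantity falls by |ΔQ| = |383 − 348.2| = 34.8.
DWL = ½ · t · |ΔQ| = ½ · 29 · 34.8 = 504.6.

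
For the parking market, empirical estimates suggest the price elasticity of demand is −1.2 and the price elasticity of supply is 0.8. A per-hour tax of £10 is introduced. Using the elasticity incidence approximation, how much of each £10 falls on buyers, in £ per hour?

Buyers bear ≈ £4 per hour.

Incidence ratio: buyers' share ≈ εs / (εs + |εd|) = 0.8 / (0.8 + 1.2) = 0.4.
So buyers bear ≈ 0.4 × £10 = £4; producers bear £6.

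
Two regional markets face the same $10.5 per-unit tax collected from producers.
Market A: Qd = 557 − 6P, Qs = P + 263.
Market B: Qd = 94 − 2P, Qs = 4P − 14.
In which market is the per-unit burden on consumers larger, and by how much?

Market B, by $5.5.

Market A: pre-tax P* = $42, Q* = 305; post-tax Q = 296; per-unit burden on consumers = $1.5.
Market B: pre-tax P* = $18, Q* = 58; post-tax Q = 44; per-unit burden on consumers = $7.
Difference: $1.5 vs $7 → market B is larger by $5.5.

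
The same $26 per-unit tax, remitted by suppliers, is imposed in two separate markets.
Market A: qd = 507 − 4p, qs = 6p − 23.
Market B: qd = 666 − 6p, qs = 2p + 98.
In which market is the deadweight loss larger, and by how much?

Market A: pre-tax p* = $53, q* = 295; post-tax q = 232.6; deadweight loss = $811.2.
Market B: pre-tax p* = $71, q* = 240; post-tax q = 201; deadweight loss = $507.
Difference: $811.2 vs $507 → market A is larger by $304.2.

Market A, by $304.2.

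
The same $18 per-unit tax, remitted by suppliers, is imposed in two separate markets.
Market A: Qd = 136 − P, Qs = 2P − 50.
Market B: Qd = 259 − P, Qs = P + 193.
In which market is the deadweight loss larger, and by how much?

Market A: pre-tax P* = $62, Q* = 74; post-tax Q = 62; deadweight loss = $108.
Market B: pre-tax P* = $33, Q* = 226; post-tax Q = 217; deadweight loss = $81.
Difference: $108 vs $81 → market A is larger by $27.

Market A, by $27.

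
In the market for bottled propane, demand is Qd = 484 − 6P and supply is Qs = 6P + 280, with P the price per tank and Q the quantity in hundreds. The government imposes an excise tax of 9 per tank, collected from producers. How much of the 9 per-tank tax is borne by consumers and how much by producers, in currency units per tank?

Before the tax: set 484 − 6P = 6P + 280 → P* = 17, Q* = 382.
With the tax collected from producers, supply shifts: Qs = 6(P − 9) + 280.
Solving gives Q = 355 with consumers paying 21.5 and producers receiving 12.5 (the 9 wedge).
Burden on consumers: 4.5; on producers: 4.5. (They sum to 9.)
The less price-elastic side of the market bears the larger share of a per-unit tax.

Consumers bear 4.5 per tank; producers bear 4.5 per tank.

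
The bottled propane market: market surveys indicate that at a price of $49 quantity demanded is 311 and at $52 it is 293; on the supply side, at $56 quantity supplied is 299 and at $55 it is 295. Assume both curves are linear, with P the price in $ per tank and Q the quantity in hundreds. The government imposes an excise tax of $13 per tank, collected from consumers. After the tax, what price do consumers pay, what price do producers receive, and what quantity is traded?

Consumers pay $58.2; producers receive $45.2; quantity = 255.8.

Demand slope: (293 − 311)/(52 − 49) = -6, so Qd = 605 − 6P.
Supply slope: (295 − 299)/(55 − 56) = 4, so Qs = 4P + 75.
Before the tax: set 605 − 6P = 4P + 75 → P* = $53, Q* = 287.
With the tax collected from consumers, demand (in seller-price terms) shifts: Qd = 605 − 6(P + 13).
Solving gives Q = 255.8 with consumers paying $58.2 and producers receiving $45.2 (the $13 wedge).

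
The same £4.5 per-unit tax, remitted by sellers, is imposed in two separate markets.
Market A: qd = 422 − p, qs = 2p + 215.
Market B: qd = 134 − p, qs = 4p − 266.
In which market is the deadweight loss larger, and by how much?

Market A: pre-tax p* = £69, q* = 353; post-tax q = 350; deadweight loss = £6.75.
Market B: pre-tax p* = £80, q* = 54; post-tax q = 50.4; deadweight loss = £8.1.
Difference: £6.75 vs £8.1 → market B is larger by £1.35.

Market B, by £1.35.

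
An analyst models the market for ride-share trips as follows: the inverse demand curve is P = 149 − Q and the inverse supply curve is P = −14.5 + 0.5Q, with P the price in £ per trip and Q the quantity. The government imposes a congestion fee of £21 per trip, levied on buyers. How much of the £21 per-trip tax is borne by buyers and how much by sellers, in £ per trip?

Buyers bear £14 per trip; sellers bear £7 per trip.

Inverting to Q(P) form: Qd = 149 − P; Qs = 2P + 29.
Before the tax: set 149 − P = 2P + 29 → P* = £40, Q* = 109.
With the tax collected from buyers, demand (in seller-price terms) shifts: Qd = 149 − (P + 21).
New equilibrium: buyers pay £54, sellers receive £33, Q = 95. (Wedge: Pb − Ps = 21.)
Burden on buyers: £14; on sellers: £7. (They sum to £21.)
The less price-elastic side of the market bears the larger share of a per-unit tax.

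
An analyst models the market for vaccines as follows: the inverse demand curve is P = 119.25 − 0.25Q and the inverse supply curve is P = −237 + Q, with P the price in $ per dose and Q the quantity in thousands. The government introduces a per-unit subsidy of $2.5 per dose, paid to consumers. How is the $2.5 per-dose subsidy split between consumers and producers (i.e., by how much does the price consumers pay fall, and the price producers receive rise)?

Consumers gain $0.5 per dose; producers gain $2 per dose.

Rewrite in direct form: Qd = 477 − 4P and Qs = P + 237.
Before the subsidy: set 477 − 4P = P + 237 → P* = $48, Q* = 285.
With a per-unit subsidy paid to consumers, each effectively pays P − 2.5, so demand becomes Qd = 477 − 4(P − 2.5).
New equilibrium: consumers pay $47.5, producers receive $50, Q = 287. (Wedge: Pb − Ps = −2.5.)
Gain to consumers: $0.5; to producers: $2. (They sum to $2.5.)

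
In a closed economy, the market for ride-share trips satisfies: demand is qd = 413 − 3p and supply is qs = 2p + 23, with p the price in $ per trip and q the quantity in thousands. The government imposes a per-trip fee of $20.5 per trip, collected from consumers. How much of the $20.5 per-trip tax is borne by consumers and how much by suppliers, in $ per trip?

Consumers bear $8.2 per trip; suppliers bear $12.3 per trip.

Before the tax: set 413 − 3p = 2p + 23 → p* = $78, q* = 179.
With the tax collected from consumers, demand (in seller-price terms) shifts: qd = 413 − 3(p + 20.5).
New equilibrium: consumers pay $86.2, suppliers receive $65.7, q = 154.4. (Wedge: pb − ps = 20.5.)
Burden on consumers: $8.2; on suppliers: $12.3. (They sum to $20.5.)
The less price-elastic side of the market bears the larger share of a per-unit tax.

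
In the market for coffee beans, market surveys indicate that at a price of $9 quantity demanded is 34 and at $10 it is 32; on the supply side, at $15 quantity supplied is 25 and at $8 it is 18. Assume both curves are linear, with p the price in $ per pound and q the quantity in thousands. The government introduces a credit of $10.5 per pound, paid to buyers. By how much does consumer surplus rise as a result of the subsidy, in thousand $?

Demand slope: (32 − 34)/(10 − 9) = -2, so qd = 52 − 2p.
Supply slope: (18 − 25)/(8 − 15) = 1, so qs = p + 10.
Without the subsidy, 52 − 2p = p + 10 gives 3p = 42, so p* = $14 and q* = 24.
With a per-unit subsidy paid to buyers, each effectively pays p − 10.5, so demand becomes qd = 52 − 2(p − 10.5).
New equilibrium: buyers pay $10.5, sellers receive $21, q = 31. (Wedge: pb − ps = −10.5.)
ΔCS is the trapezoid between Q = 31 and Q = 24 of height $3.5: ½ · (24 + 31) · 3.5 = $96.25.

Consumer surplus rises by $96.25 thousand.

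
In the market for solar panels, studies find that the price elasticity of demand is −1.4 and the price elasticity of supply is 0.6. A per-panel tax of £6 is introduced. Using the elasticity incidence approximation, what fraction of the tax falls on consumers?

Consumers' share ≈ 0.3.

Incidence ratio: consumers' share ≈ εs / (εs + |εd|) = 0.6 / (0.6 + 1.4) = 0.3.
Supply is the less elastic side, so consumers bear the smaller share.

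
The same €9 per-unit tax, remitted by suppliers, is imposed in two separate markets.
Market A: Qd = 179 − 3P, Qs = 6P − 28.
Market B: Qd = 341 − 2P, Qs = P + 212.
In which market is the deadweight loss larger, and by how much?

Market A: pre-tax P* = €23, Q* = 110; post-tax Q = 92; deadweight loss = €81.
Market B: pre-tax P* = €43, Q* = 255; post-tax Q = 249; deadweight loss = €27.
Difference: €81 vs €27 → market A is larger by €54.

Market A, by €54.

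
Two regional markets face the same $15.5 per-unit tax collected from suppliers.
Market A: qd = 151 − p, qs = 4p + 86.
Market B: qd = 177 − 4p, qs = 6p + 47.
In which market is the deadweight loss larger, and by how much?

Market A: pre-tax p* = $13, q* = 138; post-tax q = 125.6; deadweight loss = $96.1.
Market B: pre-tax p* = $13, q* = 125; post-tax q = 87.8; deadweight loss = $288.3.
Difference: $96.1 vs $288.3 → market B is larger by $192.2.

Market B, by $192.2.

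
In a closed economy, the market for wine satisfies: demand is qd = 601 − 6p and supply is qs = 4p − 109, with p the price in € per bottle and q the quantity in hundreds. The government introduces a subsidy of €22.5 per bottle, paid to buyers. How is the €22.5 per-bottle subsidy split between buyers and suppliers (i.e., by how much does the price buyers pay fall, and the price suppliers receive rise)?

Before the subsidy: set 601 − 6p = 4p − 109 → p* = €71, q* = 175.
With a per-unit subsidy paid to buyers, each effectively pays p − 22.5, so demand becomes qd = 601 − 6(p − 22.5).
Solving gives q = 229 with buyers paying €62 and suppliers receiving €84.5 (the €22.5 wedge).
Gain to buyers: €9; to suppliers: €13.5. (They sum to €22.5.)

Buyers gain €9 per bottle; suppliers gain €13.5 per bottle.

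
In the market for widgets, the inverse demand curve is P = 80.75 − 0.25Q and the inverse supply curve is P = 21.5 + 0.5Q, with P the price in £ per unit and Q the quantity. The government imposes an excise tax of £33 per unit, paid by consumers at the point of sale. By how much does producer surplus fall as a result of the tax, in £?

Producer surplus falls by £1254.

Rewrite in direct form: Qd = 323 − 4P and Qs = 2P − 43.
Before the tax: set 323 − 4P = 2P − 43 → P* = £61, Q* = 79.
With the tax collected from consumers, demand (in seller-price terms) shifts: Qd = 323 − 4(P + 33).
New equilibrium: consumers pay £72, suppliers receive £39, Q = 35. (Wedge: Pb − Ps = 33.)
ΔPS is the trapezoid between Q = 35 and Q = 79 of height £22: ½ · (79 + 35) · 22 = £1254.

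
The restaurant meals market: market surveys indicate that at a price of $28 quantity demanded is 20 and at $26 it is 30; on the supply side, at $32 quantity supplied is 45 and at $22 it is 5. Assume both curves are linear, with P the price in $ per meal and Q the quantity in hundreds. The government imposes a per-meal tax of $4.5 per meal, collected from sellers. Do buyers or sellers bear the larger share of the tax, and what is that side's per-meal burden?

Demand slope: (30 − 20)/(26 − 28) = -5, so Qd = 160 − 5P.
Supply slope: (5 − 45)/(22 − 32) = 4, so Qs = 4P − 83.
Without the tax, 160 − 5P = 4P − 83 gives 9P = 243, so P* = $27 and Q* = 25.
With the tax collected from sellers, supply shifts: Qs = 4(P − 4.5) − 83.
New equilibrium: buyers pay $29, sellers receive $24.5, Q = 15. (Wedge: Pb − Ps = 4.5.)
Per-meal burden: buyers $2, sellers $2.5.
Sellers take the larger share because supply is less price-elastic here (demand slope 5 vs supply slope 4).

Sellers bear the larger share: $2.5 per meal.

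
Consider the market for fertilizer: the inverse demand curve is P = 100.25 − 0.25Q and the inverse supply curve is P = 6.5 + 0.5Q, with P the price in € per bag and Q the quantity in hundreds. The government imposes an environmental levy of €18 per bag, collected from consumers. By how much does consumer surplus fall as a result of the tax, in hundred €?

Rewrite in direct form: Qd = 401 − 4P and Qs = 2P − 13.
Before the tax: set 401 − 4P = 2P − 13 → P* = €69, Q* = 125.
With the tax collected from consumers, demand (in seller-price terms) shifts: Qd = 401 − 4(P + 18).
Solving gives Q = 101 with consumers paying €75 and producers receiving €57 (the €18 wedge).
ΔCS is the trapezoid between Q = 101 and Q = 125 of height €6: ½ · (125 + 101) · 6 = €678.

Consumer surplus falls by €678 hundred.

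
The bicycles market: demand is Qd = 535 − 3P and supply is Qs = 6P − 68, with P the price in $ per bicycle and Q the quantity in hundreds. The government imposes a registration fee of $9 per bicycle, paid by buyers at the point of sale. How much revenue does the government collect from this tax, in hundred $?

Tax revenue = $2844 hundred.

Before the tax: set 535 − 3P = 6P − 68 → P* = $67, Q* = 334.
With the tax collected from buyers, demand (in seller-price terms) shifts: Qd = 535 − 3(P + 9).
New equilibrium: buyers pay $73, sellers receive $64, Q = 316. (Wedge: Pb − Ps = 9.)
Revenue = t · Q = 9 · 316 = $2844.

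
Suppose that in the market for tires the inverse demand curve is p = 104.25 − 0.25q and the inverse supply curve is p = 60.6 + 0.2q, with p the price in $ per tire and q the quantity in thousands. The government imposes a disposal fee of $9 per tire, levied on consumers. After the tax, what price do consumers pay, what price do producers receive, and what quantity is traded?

Rewrite in direct form: qd = 417 − 4p and qs = 5p − 303.
Before the tax: set 417 − 4p = 5p − 303 → p* = $80, q* = 97.
With the tax collected from consumers, demand (in seller-price terms) shifts: qd = 417 − 4(p + 9).
Solving gives q = 77 with consumers paying $85 and producers receiving $76 (the $9 wedge).
The less price-elastic side of the market bears the larger share of a per-unit tax.

Consumers pay $85; producers receive $76; quantity = 77.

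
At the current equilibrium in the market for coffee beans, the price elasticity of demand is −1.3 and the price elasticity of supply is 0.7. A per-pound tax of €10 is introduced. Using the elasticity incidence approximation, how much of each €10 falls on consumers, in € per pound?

Incidence ratio: consumers' share ≈ εs / (εs + |εd|) = 0.7 / (0.7 + 1.3) = 0.35.
So consumers bear ≈ 0.35 × €10 = €3.5; sellers bear €6.5.

Consumers bear ≈ €3.5 per pound.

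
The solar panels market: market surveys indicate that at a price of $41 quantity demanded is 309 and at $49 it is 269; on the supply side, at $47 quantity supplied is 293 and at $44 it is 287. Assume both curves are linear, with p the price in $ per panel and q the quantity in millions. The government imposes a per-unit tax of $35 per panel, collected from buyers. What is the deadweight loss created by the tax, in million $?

Demand slope: (269 − 309)/(49 − 41) = -5, so qd = 514 − 5p.
Supply slope: (287 − 293)/(44 − 47) = 2, so qs = 2p + 199.
Before the tax: set 514 − 5p = 2p + 199 → p* = $45, q* = 289.
With the tax collected from buyers, demand (in seller-price terms) shifts: qd = 514 − 5(p + 35).
Solving gives q = 239 with buyers paying $55 and suppliers receiving $20 (the $35 wedge).
Quantity falls by |ΔQ| = |289 − 239| = 50.
DWL = ½ · t · |ΔQ| = ½ · 35 · 50 = $875.

Deadweight loss = $875 million.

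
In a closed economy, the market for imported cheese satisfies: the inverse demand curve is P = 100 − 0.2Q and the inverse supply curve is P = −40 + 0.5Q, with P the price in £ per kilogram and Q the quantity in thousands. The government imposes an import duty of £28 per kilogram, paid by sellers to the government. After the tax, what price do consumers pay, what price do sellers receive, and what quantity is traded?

Inverting to Q(P) form: Qd = 500 − 5P; Qs = 2P + 80.
Without the tax, 500 − 5P = 2P + 80 gives 7P = 420, so P* = £60 and Q* = 200.
With the tax collected from sellers, supply shifts: Qs = 2(P − 28) + 80.
New equilibrium: consumers pay £68, sellers receive £40, Q = 160. (Wedge: Pb − Ps = 28.)
The less price-elastic side of the market bears the larger share of a per-unit tax.

Consumers pay £68; sellers receive £40; quantity = 160.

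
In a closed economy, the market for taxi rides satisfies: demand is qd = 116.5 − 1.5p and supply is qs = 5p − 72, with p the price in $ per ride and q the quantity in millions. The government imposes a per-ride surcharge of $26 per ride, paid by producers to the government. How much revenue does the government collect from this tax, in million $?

Tax revenue = $1118 million.

Without the tax, 116.5 − 1.5p = 5p − 72 gives 6.5p = 188.5, so p* = $29 and q* = 73.
With the tax collected from producers, supply shifts: qs = 5(p − 26) − 72.
Solving gives q = 43 with consumers paying $49 and producers receiving $23 (the $26 wedge).
Revenue = t · Q = 26 · 43 = $1118.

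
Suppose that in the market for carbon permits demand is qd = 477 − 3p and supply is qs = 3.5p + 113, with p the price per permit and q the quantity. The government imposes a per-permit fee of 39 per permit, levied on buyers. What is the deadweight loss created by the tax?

Deadweight loss = 1228.5.

Without the tax, 477 − 3p = 3.5p + 113 gives 6.5p = 364, so p* = 56 and q* = 309.
With the tax collected from buyers, demand (in seller-price terms) shifts: qd = 477 − 3(p + 39).
Solving gives q = 246 with buyers paying 77 and producers receiving 38 (the 39 wedge).
Quantity falls by |ΔQ| = |309 − 246| = 63.
DWL = ½ · t · |ΔQ| = ½ · 39 · 63 = 1228.5.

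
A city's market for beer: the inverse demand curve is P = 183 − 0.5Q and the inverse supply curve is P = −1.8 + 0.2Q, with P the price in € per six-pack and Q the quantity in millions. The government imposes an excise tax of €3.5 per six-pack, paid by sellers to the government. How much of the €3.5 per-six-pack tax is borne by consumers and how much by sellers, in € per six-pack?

Consumers bear €2.5 per six-pack; sellers bear €1 per six-pack.

Inverting to Q(P) form: Qd = 366 − 2P; Qs = 5P + 9.
Before the tax: set 366 − 2P = 5P + 9 → P* = €51, Q* = 264.
With the tax collected from sellers, supply shifts: Qs = 5(P − 3.5) + 9.
New equilibrium: consumers pay €53.5, sellers receive €50, Q = 259. (Wedge: Pb − Ps = 3.5.)
Burden on consumers: €2.5; on sellers: €1. (They sum to €3.5.)
The less price-elastic side of the market bears the larger share of a per-unit tax.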